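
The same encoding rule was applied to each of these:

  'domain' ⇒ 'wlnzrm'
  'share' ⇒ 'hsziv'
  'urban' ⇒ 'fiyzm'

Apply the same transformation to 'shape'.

Each pair mirrors across the alphabet (d↔w, o↔l, m↔n): positions sum to 25. Each letter is replaced by its mirror in the alphabet: a↔z, b↔y, c↔x, and so on (the Atbash cipher).
Applying it to shape: s↔h, h↔s, a↔z, p↔k, e↔v.

hszkv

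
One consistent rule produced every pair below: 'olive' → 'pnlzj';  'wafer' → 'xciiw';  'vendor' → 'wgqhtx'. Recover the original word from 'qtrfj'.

probe

In olive: o→p is +1, l→n is +2, i→l is +3, v→z is +4 — the shift increases by 1 each position. Letter i (0-indexed) is shifted by i+1, so successive shifts are 1, 2, 3, ….
Decoding qtrfj: q−1=p, t−2=r, r−3=o, f−4=b, j−5=e.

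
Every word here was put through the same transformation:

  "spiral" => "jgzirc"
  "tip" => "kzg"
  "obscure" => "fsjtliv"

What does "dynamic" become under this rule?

Compare letters: s→j is +17, p→g is +17, i→z is +17 — a constant shift. This is a Caesar cipher with shift 17.
For dynamic: d+17=u, y+17=p, n+17=e, a+17=r, m+17=d, i+17=z, c+17=t.

uperdzt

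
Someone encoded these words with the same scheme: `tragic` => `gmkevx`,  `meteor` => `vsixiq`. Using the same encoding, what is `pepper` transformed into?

vittit

The output letters match the input read backwards, each shifted +4: tragic reversed is cigart. Two steps: reverse the string, then apply a Caesar shift of +4.
For pepper: reverse → reppep; then shift: r+4=v, e+4=i, p+4=t, p+4=t, e+4=i, p+4=t.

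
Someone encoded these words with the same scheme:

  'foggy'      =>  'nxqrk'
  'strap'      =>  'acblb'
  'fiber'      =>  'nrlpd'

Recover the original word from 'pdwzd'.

humor

In foggy: f→n is +8, o→x is +9, g→q is +10, g→r is +11 — the shift increases by 1 each position. Each letter shifts forward by (position + 8), i.e. 8, 9, 10, … — the shift grows by one for each successive letter.
Reversing it on pdwzd: p−8=h, d−9=u, w−10=m, z−11=o, d−12=r.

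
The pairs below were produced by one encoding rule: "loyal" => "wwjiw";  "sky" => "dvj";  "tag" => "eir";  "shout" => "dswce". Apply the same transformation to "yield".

Vowels shift forward by 8 and consonants shift forward by 11.
Applying it to yield: y(cons)+11=j, i(vowel)+8=q, e(vowel)+8=m, l(cons)+11=w, d(cons)+11=o.

jqmwo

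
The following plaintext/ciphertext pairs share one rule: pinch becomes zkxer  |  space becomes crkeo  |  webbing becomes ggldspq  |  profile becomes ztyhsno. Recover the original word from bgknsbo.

Shifts by position in pinch: pos 0: p→z (+10), pos 1: i→k (+2), pos 2: n→x (+10), pos 3: c→e (+2) — repeating every 2. A repeating key of period 2 is used — shifts +10, +2 over and over.
Reversing it on bgknsbo: b−10=r, g−2=e, k−10=a, n−2=l, s−10=i, b−2=z, o−10=e.

realize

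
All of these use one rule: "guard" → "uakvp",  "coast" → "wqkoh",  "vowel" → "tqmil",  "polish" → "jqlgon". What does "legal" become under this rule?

g(6)→u(20) and u(20)→a(0) fit y≡19x+10 (mod 26); the inverse of 19 mod 26 is 11. Each letter's alphabet position (a=0..z=25) is mapped through 19·x+10 mod 26 — an affine cipher.
On legal: l(11)→19·11+10≡11=l; e(4)→19·4+10≡8=i; g(6)→19·6+10≡20=u; a(0)→19·0+10≡10=k; l(11)→19·11+10≡11=l (all mod 26).

liukl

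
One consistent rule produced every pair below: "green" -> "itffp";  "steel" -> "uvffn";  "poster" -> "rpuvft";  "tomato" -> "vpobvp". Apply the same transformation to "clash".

The shift depends on letter class: consonant g→i is +2, but vowel e→f is +1. The rule splits by letter class: vowels +1, consonants +2.
For clash: c(cons)+2=e, l(cons)+2=n, a(vowel)+1=b, s(cons)+2=u, h(cons)+2=j.

enbuj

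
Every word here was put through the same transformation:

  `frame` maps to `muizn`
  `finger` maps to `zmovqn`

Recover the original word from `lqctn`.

The output letters match the input read backwards, each shifted +8: frame reversed is emarf. Read the word backwards and shift each letter +8.
Undoing it on lqctn: shift back: l−8=d, q−8=i, c−8=u, t−8=l, n−8=f → diulf; then reverse → fluid.

fluid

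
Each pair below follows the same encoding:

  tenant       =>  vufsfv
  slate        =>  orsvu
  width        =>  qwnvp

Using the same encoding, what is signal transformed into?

t(19)→v(21) and e(4)→u(20) fit y≡7x+18 (mod 26); the inverse of 7 mod 26 is 15. Treating letters as 0–25, the rule is x ↦ 7x + 18 (mod 26).
Applying it to signal: s(18)→7·18+18≡14=o; i(8)→7·8+18≡22=w; g(6)→7·6+18≡8=i; n(13)→7·13+18≡5=f; a(0)→7·0+18≡18=s; l(11)→7·11+18≡17=r (all mod 26).

owifsr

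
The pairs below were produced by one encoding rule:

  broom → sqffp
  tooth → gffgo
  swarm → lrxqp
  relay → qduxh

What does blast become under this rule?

b(1)→s(18) and r(17)→q(16) fit y≡21x+23 (mod 26); the inverse of 21 mod 26 is 5. Each letter's alphabet position (a=0..z=25) is mapped through 21·x+23 mod 26 — an affine cipher.
On blast: b(1)→21·1+23≡18=s; l(11)→21·11+23≡20=u; a(0)→21·0+23≡23=x; s(18)→21·18+23≡11=l; t(19)→21·19+23≡6=g (all mod 26).

suxlg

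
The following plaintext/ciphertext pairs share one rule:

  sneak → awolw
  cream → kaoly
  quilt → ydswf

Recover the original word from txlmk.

In sneak: s→a is +8, n→w is +9, e→o is +10, a→l is +11 — the shift increases by 1 each position. Letter i (0-indexed) is shifted by i+8, so successive shifts are 8, 9, 10, ….
Undoing it on txlmk: t−8=l, x−9=o, l−10=b, m−11=b, k−12=y.

lobby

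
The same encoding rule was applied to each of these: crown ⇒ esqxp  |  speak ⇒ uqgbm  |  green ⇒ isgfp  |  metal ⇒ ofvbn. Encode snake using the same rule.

The shifts repeat in a cycle of length 2: positions 0,1,… shift by +2, +1, then the pattern repeats.
For snake: s+2=u, n+1=o, a+2=c, k+1=l, e+2=g.

uoclg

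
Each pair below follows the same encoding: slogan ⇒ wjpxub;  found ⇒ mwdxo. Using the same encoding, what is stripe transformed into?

Read the word backwards and shift each letter +9.
Applying it to stripe: reverse → epirts; then shift: e+9=n, p+9=y, i+9=r, r+9=a, t+9=c, s+9=b.

nyracb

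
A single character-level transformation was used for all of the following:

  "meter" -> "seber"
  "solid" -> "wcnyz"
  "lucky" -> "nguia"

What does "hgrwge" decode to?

This is an affine cipher: with a=0,…,z=25, each position x becomes (5x+10) mod 26.
Decoding hgrwge: h(7)→21·(7−10)≡15=p; g(6)→21·(6−10)≡20=u; r(17)→21·(17−10)≡17=r; w(22)→21·(22−10)≡18=s; g(6)→21·(6−10)≡20=u; e(4)→21·(4−10)≡4=e (all mod 26).

pursue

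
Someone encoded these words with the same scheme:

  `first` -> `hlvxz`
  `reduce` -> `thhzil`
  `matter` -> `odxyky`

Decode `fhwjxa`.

Letter i (0-indexed) is shifted by i+2, so successive shifts are 2, 3, 4, ….
Reversing it on fhwjxa: f−2=d, h−3=e, w−4=s, j−5=e, x−6=r, a−7=t.

desert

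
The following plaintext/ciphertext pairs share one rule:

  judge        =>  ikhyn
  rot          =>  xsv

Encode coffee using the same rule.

Two steps: reverse the string, then apply a Caesar shift of +4.
Applying it to coffee: reverse → eeffoc; then shift: e+4=i, e+4=i, f+4=j, f+4=j, o+4=s, c+4=g.

iijjsg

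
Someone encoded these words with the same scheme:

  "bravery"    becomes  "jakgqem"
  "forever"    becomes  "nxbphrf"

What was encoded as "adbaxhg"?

surplus

In bravery: b→j is +8, r→a is +9, a→k is +10, v→g is +11 — the shift increases by 1 each position. Each letter shifts forward by (position + 8), i.e. 8, 9, 10, … — the shift grows by one for each successive letter.
Undoing it on adbaxhg: a−8=s, d−9=u, b−10=r, a−11=p, x−12=l, h−13=u, g−14=s.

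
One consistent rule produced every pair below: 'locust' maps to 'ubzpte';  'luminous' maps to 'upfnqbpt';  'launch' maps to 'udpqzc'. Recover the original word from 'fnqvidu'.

mineral

l(11)→u(20) and o(14)→b(1) fit y≡11x+3 (mod 26); the inverse of 11 mod 26 is 19. This is an affine cipher: with a=0,…,z=25, each position x becomes (11x+3) mod 26.
Decoding fnqvidu: f(5)→19·(5−3)≡12=m; n(13)→19·(13−3)≡8=i; q(16)→19·(16−3)≡13=n; v(21)→19·(21−3)≡4=e; i(8)→19·(8−3)≡17=r; d(3)→19·(3−3)≡0=a; u(20)→19·(20−3)≡11=l (all mod 26).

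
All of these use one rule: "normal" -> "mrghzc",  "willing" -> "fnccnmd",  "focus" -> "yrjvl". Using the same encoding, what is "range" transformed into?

gzmdt

This is an affine cipher: with a=0,…,z=25, each position x becomes (5x+25) mod 26.
On range: r(17)→5·17+25≡6=g; a(0)→5·0+25≡25=z; n(13)→5·13+25≡12=m; g(6)→5·6+25≡3=d; e(4)→5·4+25≡19=t (all mod 26).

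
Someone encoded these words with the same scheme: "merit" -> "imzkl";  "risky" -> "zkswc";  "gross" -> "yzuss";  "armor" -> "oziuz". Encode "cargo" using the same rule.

aozyu

Each letter's alphabet position (a=0..z=25) is mapped through 19·x+14 mod 26 — an affine cipher.
For cargo: c(2)→19·2+14≡0=a; a(0)→19·0+14≡14=o; r(17)→19·17+14≡25=z; g(6)→19·6+14≡24=y; o(14)→19·14+14≡20=u (all mod 26).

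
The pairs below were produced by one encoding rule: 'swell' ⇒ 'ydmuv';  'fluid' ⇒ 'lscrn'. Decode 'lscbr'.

flush

Each letter shifts forward by (position + 6), i.e. 6, 7, 8, … — the shift grows by one for each successive letter.
Reversing it on lscbr: l−6=f, s−7=l, c−8=u, b−9=s, r−10=h.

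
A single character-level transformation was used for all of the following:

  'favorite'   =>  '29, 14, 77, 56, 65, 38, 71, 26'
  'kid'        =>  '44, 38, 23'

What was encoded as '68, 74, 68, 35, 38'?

f(#6)→29 and a(#1)→14: differences scale by 3, so n = 3·pos + 11. With a=1..z=26, the number is 3·pos + 11.
Reversing it on 68, 74, 68, 35, 38: 68→(68−11)÷3=19=s, 74→(74−11)÷3=21=u, 68→(68−11)÷3=19=s, 35→(35−11)÷3=8=h, 38→(38−11)÷3=9=i.

sushi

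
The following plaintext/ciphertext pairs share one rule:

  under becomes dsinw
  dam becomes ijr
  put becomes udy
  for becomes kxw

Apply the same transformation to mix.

rrc

The shift depends on letter class: consonant n→s is +5, but vowel u→d is +9. Two shifts are in play — +9 for a/e/i/o/u, +5 for every other letter.
Applying it to mix: m(cons)+5=r, i(vowel)+9=r, x(cons)+5=c.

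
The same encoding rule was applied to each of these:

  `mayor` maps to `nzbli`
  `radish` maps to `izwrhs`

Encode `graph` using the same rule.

Each pair mirrors across the alphabet (m↔n, a↔z, y↔b): positions sum to 25. Letters are reflected about the middle of the alphabet (position → 25−position): Atbash.
Applying it to graph: g↔t, r↔i, a↔z, p↔k, h↔s.

tizks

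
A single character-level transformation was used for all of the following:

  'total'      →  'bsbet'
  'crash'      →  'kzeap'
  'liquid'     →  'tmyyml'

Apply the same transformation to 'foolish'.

nsstmap

The shift depends on letter class: consonant t→b is +8, but vowel o→s is +4. Two shifts are in play — +4 for a/e/i/o/u, +8 for every other letter.
For foolish: f(cons)+8=n, o(vowel)+4=s, o(vowel)+4=s, l(cons)+8=t, i(vowel)+4=m, s(cons)+8=a, h(cons)+8=p.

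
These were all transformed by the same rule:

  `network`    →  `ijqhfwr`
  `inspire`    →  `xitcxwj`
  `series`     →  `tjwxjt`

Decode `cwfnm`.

proud

n(13)→i(8) and e(4)→j(9) fit y≡23x+21 (mod 26); the inverse of 23 mod 26 is 17. This is an affine cipher: with a=0,…,z=25, each position x becomes (23x+21) mod 26.
Decoding cwfnm: c(2)→17·(2−21)≡15=p; w(22)→17·(22−21)≡17=r; f(5)→17·(5−21)≡14=o; n(13)→17·(13−21)≡20=u; m(12)→17·(12−21)≡3=d (all mod 26).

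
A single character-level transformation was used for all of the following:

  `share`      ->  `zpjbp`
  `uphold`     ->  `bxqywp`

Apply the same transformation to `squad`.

Each letter shifts forward by (position + 7), i.e. 7, 8, 9, … — the shift grows by one for each successive letter.
On squad: s+7=z, q+8=y, u+9=d, a+10=k, d+11=o.

zydko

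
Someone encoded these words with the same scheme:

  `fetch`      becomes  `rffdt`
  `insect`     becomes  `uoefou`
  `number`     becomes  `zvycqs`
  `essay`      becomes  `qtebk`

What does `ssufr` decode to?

grief

Shifts by position in fetch: pos 0: f→r (+12), pos 1: e→f (+1), pos 2: t→f (+12), pos 3: c→d (+1) — repeating every 2. It's a Vigenère-style cipher with numeric key [12,1]: position i shifts by key[i mod 2].
Undoing it on ssufr: s−12=g, s−1=r, u−12=i, f−1=e, r−12=f.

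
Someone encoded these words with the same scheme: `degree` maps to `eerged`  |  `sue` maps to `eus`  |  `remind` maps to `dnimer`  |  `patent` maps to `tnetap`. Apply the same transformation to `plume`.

It's just the letters in reverse order.
Applying it to plume: reverse → emulp.

emulp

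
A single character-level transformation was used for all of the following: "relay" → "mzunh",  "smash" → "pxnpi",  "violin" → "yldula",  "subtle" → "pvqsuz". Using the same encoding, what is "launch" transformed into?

r(17)→m(12) and e(4)→z(25) fit y≡3x+13 (mod 26); the inverse of 3 mod 26 is 9. This is an affine cipher: with a=0,…,z=25, each position x becomes (3x+13) mod 26.
Applying it to launch: l(11)→3·11+13≡20=u; a(0)→3·0+13≡13=n; u(20)→3·20+13≡21=v; n(13)→3·13+13≡0=a; c(2)→3·2+13≡19=t; h(7)→3·7+13≡8=i (all mod 26).

unvati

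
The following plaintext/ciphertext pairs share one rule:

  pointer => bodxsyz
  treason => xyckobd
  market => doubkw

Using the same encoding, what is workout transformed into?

deyubyg

The word is reversed, then every letter is shifted forward by 10.
For workout: reverse → tuokrow; then shift: t+10=d, u+10=e, o+10=y, k+10=u, r+10=b, o+10=y, w+10=g.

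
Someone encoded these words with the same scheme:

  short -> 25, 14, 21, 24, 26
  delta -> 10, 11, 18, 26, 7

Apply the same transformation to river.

24, 15, 28, 11, 24

s is letter #19 and maps to 25: an offset of 6. The number is (letter's place in the alphabet, a=1) + 6.
Applying it to river: r=18→24, i=9→15, v=22→28, e=5→11, r=18→24.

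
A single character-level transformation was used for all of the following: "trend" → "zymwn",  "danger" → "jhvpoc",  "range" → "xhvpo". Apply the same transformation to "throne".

zozxxp

In trend: t→z is +6, r→y is +7, e→m is +8, n→w is +9 — the shift increases by 1 each position. The shift increases by 1 at each position, starting from +6: 6, 7, 8, ….
Applying it to throne: t+6=z, h+7=o, r+8=z, o+9=x, n+10=x, e+11=p.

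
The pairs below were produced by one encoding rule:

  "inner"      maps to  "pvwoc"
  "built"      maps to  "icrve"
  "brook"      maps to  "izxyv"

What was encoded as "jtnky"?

In inner: i→p is +7, n→v is +8, n→w is +9, e→o is +10 — the shift increases by 1 each position. Each letter shifts forward by (position + 7), i.e. 7, 8, 9, … — the shift grows by one for each successive letter.
Undoing it on jtnky: j−7=c, t−8=l, n−9=e, k−10=a, y−11=n.

clean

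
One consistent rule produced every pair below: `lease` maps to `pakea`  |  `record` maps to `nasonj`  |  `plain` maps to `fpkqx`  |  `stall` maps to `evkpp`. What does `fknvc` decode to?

party

l(11)→p(15) and e(4)→a(0) fit y≡17x+10 (mod 26); the inverse of 17 mod 26 is 23. Each letter's alphabet position (a=0..z=25) is mapped through 17·x+10 mod 26 — an affine cipher.
Undoing it on fknvc: f(5)→23·(5−10)≡15=p; k(10)→23·(10−10)≡0=a; n(13)→23·(13−10)≡17=r; v(21)→23·(21−10)≡19=t; c(2)→23·(2−10)≡24=y (all mod 26).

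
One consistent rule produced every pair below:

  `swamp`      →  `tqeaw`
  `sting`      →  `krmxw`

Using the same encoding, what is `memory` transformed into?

The output letters match the input read backwards, each shifted +4: swamp reversed is pmaws. Read the word backwards and shift each letter +4.
On memory: reverse → yromem; then shift: y+4=c, r+4=v, o+4=s, m+4=q, e+4=i, m+4=q.

cvsqiq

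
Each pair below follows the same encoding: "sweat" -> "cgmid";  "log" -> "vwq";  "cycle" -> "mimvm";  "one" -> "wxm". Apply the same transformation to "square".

cacibm

The shift depends on letter class: consonant s→c is +10, but vowel e→m is +8. Vowels shift forward by 8 and consonants shift forward by 10.
On square: s(cons)+10=c, q(cons)+10=a, u(vowel)+8=c, a(vowel)+8=i, r(cons)+10=b, e(vowel)+8=m.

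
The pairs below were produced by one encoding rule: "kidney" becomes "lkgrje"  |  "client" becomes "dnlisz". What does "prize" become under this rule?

The shift increases by 1 at each position, starting from +1: 1, 2, 3, ….
For prize: p+1=q, r+2=t, i+3=l, z+4=d, e+5=j.

qtldj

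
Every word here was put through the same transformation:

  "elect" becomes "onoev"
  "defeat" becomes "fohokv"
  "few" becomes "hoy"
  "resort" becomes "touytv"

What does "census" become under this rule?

The shift depends on letter class: consonant l→n is +2, but vowel e→o is +10. Two shifts are in play — +10 for a/e/i/o/u, +2 for every other letter.
Applying it to census: c(cons)+2=e, e(vowel)+10=o, n(cons)+2=p, s(cons)+2=u, u(vowel)+10=e, s(cons)+2=u.

eopueu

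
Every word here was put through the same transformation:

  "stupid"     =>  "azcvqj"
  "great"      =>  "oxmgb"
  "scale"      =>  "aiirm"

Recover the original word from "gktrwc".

The shifts repeat in a cycle of length 2: positions 0,1,… shift by +8, +6, then the pattern repeats.
Undoing it on gktrwc: g−8=y, k−6=e, t−8=l, r−6=l, w−8=o, c−6=w.

yellow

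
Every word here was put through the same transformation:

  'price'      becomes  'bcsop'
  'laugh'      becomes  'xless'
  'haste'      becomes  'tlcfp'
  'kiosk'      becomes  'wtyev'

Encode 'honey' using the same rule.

A repeating key of period 3 is used — shifts +12, +11, +10 over and over.
On honey: h+12=t, o+11=z, n+10=x, e+12=q, y+11=j.

tzxqj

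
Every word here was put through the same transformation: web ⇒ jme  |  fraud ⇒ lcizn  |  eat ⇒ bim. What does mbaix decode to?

The output letters match the input read backwards, each shifted +8: web reversed is bew. The word is reversed, then every letter is shifted forward by 8.
Undoing it on mbaix: shift back: m−8=e, b−8=t, a−8=s, i−8=a, x−8=p → etsap; then reverse → paste.

paste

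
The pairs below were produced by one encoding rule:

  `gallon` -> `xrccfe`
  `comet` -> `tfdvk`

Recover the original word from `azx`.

jig

Every letter moves 17 places later in the alphabet, wrapping around z→a.
Undoing it on azx: a−17=j, z−17=i, x−17=g.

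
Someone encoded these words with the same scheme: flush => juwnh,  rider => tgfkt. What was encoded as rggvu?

steep

The output letters match the input read backwards, each shifted +2: flush reversed is hsulf. The word is reversed, then every letter is shifted forward by 2.
Undoing it on rggvu: shift back: r−2=p, g−2=e, g−2=e, v−2=t, u−2=s → peets; then reverse → steep.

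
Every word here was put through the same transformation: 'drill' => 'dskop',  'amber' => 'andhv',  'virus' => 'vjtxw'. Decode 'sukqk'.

In drill: d→d is +0, r→s is +1, i→k is +2, l→o is +3 — the shift increases by 1 each position. Each letter shifts forward by its position index (0, 1, 2, …) — the shift grows by one for each successive letter.
Decoding sukqk: s−0=s, u−1=t, k−2=i, q−3=n, k−4=g.

sting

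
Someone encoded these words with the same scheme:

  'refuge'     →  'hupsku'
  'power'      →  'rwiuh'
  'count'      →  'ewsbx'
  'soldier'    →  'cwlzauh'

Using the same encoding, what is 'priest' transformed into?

rhaucx

This is an affine cipher: with a=0,…,z=25, each position x becomes (21x+14) mod 26.
For priest: p(15)→21·15+14≡17=r; r(17)→21·17+14≡7=h; i(8)→21·8+14≡0=a; e(4)→21·4+14≡20=u; s(18)→21·18+14≡2=c; t(19)→21·19+14≡23=x (all mod 26).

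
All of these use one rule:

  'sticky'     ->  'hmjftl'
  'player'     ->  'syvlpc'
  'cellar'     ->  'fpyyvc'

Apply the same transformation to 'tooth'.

mnnme

s(18)→h(7) and t(19)→m(12) fit y≡5x+21 (mod 26); the inverse of 5 mod 26 is 21. Treating letters as 0–25, the rule is x ↦ 5x + 21 (mod 26).
On tooth: t(19)→5·19+21≡12=m; o(14)→5·14+21≡13=n; o(14)→5·14+21≡13=n; t(19)→5·19+21≡12=m; h(7)→5·7+21≡4=e (all mod 26).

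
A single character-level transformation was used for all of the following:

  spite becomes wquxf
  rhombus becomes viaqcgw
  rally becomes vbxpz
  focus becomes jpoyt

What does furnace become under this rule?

A repeating key of period 3 is used — shifts +4, +1, +12 over and over.
Applying it to furnace: f+4=j, u+1=v, r+12=d, n+4=r, a+1=b, c+12=o, e+4=i.

jvdrboi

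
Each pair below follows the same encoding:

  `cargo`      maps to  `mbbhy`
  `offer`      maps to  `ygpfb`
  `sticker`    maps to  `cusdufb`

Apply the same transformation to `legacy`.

Shifts by position in cargo: pos 0: c→m (+10), pos 1: a→b (+1), pos 2: r→b (+10), pos 3: g→h (+1) — repeating every 2. A repeating key of period 2 is used — shifts +10, +1 over and over.
On legacy: l+10=v, e+1=f, g+10=q, a+1=b, c+10=m, y+1=z.

vfqbmz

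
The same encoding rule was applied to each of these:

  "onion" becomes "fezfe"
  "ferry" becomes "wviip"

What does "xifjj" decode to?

gross

Compare letters: o→f is +17, n→e is +17, i→z is +17 — a constant shift. Each letter is shifted forward by 17 in the alphabet (a Caesar shift of +17).
Undoing it on xifjj: x−17=g, i−17=r, f−17=o, j−17=s, j−17=s.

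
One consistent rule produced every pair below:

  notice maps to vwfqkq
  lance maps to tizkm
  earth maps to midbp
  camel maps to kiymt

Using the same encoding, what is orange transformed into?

Shifts by position in notice: pos 0: n→v (+8), pos 1: o→w (+8), pos 2: t→f (+12), pos 3: i→q (+8), pos 4: c→k (+8), pos 5: e→q (+12) — repeating every 3. It's a Vigenère-style cipher with numeric key [8,8,12]: position i shifts by key[i mod 3].
For orange: o+8=w, r+8=z, a+12=m, n+8=v, g+8=o, e+12=q.

wzmvoq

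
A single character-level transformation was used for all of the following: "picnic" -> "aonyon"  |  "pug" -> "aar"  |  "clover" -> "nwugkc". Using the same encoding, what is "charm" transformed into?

The rule splits by letter class: vowels +6, consonants +11.
Applying it to charm: c(cons)+11=n, h(cons)+11=s, a(vowel)+6=g, r(cons)+11=c, m(cons)+11=x.

nsgcx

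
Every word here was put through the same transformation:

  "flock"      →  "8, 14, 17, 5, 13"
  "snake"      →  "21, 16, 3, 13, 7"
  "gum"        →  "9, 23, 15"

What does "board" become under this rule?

The number is (letter's place in the alphabet, a=1) + 2.
For board: b=2→4, o=15→17, a=1→3, r=18→20, d=4→6.

4, 17, 3, 20, 6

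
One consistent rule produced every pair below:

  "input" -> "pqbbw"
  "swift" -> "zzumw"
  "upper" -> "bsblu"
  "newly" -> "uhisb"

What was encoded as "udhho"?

Shifts by position in input: pos 0: i→p (+7), pos 1: n→q (+3), pos 2: p→b (+12), pos 3: u→b (+7), pos 4: t→w (+3) — repeating every 3. It's a Vigenère-style cipher with numeric key [7,3,12]: position i shifts by key[i mod 3].
Undoing it on udhho: u−7=n, d−3=a, h−12=v, h−7=a, o−3=l.

naval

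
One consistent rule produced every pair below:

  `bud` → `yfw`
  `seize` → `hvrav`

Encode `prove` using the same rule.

kilev

Each pair mirrors across the alphabet (b↔y, u↔f, d↔w): positions sum to 25. This is the alphabet-reversal cipher (Atbash): a becomes z, b becomes y, etc.
On prove: p↔k, r↔i, o↔l, v↔e, e↔v.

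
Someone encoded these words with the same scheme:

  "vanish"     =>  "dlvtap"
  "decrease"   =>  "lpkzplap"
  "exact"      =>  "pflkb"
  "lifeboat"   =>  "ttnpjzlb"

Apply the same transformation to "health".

The shift depends on letter class: consonant v→d is +8, but vowel a→l is +11. Vowels shift forward by 11 and consonants shift forward by 8.
On health: h(cons)+8=p, e(vowel)+11=p, a(vowel)+11=l, l(cons)+8=t, t(cons)+8=b, h(cons)+8=p.

ppltbp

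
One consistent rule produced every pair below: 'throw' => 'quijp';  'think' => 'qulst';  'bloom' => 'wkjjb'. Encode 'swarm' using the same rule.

zpfib

t(19)→q(16) and h(7)→u(20) fit y≡17x+5 (mod 26); the inverse of 17 mod 26 is 23. This is an affine cipher: with a=0,…,z=25, each position x becomes (17x+5) mod 26.
Applying it to swarm: s(18)→17·18+5≡25=z; w(22)→17·22+5≡15=p; a(0)→17·0+5≡5=f; r(17)→17·17+5≡8=i; m(12)→17·12+5≡1=b (all mod 26).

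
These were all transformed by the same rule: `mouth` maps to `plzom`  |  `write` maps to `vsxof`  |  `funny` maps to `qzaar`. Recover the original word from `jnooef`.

m(12)→p(15) and o(14)→l(11) fit y≡11x+13 (mod 26); the inverse of 11 mod 26 is 19. This is an affine cipher: with a=0,…,z=25, each position x becomes (11x+13) mod 26.
Reversing it on jnooef: j(9)→19·(9−13)≡2=c; n(13)→19·(13−13)≡0=a; o(14)→19·(14−13)≡19=t; o(14)→19·(14−13)≡19=t; e(4)→19·(4−13)≡11=l; f(5)→19·(5−13)≡4=e (all mod 26).

cattle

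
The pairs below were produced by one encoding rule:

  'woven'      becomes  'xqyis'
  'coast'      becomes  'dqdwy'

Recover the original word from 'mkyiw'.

liver

The shift increases by 1 at each position, starting from +1: 1, 2, 3, ….
Decoding mkyiw: m−1=l, k−2=i, y−3=v, i−4=e, w−5=r.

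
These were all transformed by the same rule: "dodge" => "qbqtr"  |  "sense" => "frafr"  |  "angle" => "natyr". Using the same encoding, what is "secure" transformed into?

Each letter is shifted forward by 13 in the alphabet (a Caesar shift of +13).
Applying it to secure: s+13=f, e+13=r, c+13=p, u+13=h, r+13=e, e+13=r.

frpher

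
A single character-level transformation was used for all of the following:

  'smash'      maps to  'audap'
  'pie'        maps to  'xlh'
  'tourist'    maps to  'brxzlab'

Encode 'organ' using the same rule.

rzodv

The shift depends on letter class: consonant s→a is +8, but vowel a→d is +3. The rule splits by letter class: vowels +3, consonants +8.
Applying it to organ: o(vowel)+3=r, r(cons)+8=z, g(cons)+8=o, a(vowel)+3=d, n(cons)+8=v.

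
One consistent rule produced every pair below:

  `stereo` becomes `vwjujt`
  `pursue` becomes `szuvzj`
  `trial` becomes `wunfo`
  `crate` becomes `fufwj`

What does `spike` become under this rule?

vsnnj

The shift depends on letter class: consonant s→v is +3, but vowel e→j is +5. Two shifts are in play — +5 for a/e/i/o/u, +3 for every other letter.
For spike: s(cons)+3=v, p(cons)+3=s, i(vowel)+5=n, k(cons)+3=n, e(vowel)+5=j.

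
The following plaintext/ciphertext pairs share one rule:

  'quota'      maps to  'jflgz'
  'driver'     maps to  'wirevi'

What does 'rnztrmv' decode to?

imagine

Each pair mirrors across the alphabet (q↔j, u↔f, o↔l): positions sum to 25. This is the alphabet-reversal cipher (Atbash): a becomes z, b becomes y, etc.
Reversing it on rnztrmv: r↔i, n↔m, z↔a, t↔g, r↔i, m↔n, v↔e.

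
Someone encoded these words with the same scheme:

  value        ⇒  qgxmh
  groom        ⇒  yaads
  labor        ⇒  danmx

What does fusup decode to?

digit

The output letters match the input read backwards, each shifted +12: value reversed is eulav. The word is reversed, then every letter is shifted forward by 12.
Decoding fusup: shift back: f−12=t, u−12=i, s−12=g, u−12=i, p−12=d → tigid; then reverse → digit.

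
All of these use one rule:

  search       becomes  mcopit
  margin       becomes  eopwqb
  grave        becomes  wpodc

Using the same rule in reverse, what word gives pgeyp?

rumor

Treating letters as 0–25, the rule is x ↦ 23x + 14 (mod 26).
Reversing it on pgeyp: p(15)→17·(15−14)≡17=r; g(6)→17·(6−14)≡20=u; e(4)→17·(4−14)≡12=m; y(24)→17·(24−14)≡14=o; p(15)→17·(15−14)≡17=r (all mod 26).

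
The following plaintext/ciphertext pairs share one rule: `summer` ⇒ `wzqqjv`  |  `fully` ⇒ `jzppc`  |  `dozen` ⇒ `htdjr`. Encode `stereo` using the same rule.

The rule splits by letter class: vowels +5, consonants +4.
For stereo: s(cons)+4=w, t(cons)+4=x, e(vowel)+5=j, r(cons)+4=v, e(vowel)+5=j, o(vowel)+5=t.

wxjvjt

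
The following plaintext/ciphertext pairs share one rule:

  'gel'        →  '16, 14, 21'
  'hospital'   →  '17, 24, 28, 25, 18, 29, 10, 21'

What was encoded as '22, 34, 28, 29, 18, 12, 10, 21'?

mystical

The number is (letter's place in the alphabet, a=1) + 9.
Reversing it on 22, 34, 28, 29, 18, 12, 10, 21: 22→(22−9)÷1=13=m, 34→(34−9)÷1=25=y, 28→(28−9)÷1=19=s, 29→(29−9)÷1=20=t, 18→(18−9)÷1=9=i, 12→(12−9)÷1=3=c, 10→(10−9)÷1=1=a, 21→(21−9)÷1=12=l.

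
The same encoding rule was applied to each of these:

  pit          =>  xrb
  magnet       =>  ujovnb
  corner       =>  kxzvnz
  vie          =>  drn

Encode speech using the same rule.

The shift depends on letter class: consonant p→x is +8, but vowel i→r is +9. The rule splits by letter class: vowels +9, consonants +8.
For speech: s(cons)+8=a, p(cons)+8=x, e(vowel)+9=n, e(vowel)+9=n, c(cons)+8=k, h(cons)+8=p.

axnnkp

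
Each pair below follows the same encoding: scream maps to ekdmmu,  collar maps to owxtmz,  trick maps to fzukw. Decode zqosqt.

nickel

Shifts by position in scream: pos 0: s→e (+12), pos 1: c→k (+8), pos 2: r→d (+12), pos 3: e→m (+8) — repeating every 2. A repeating key of period 2 is used — shifts +12, +8 over and over.
Decoding zqosqt: z−12=n, q−8=i, o−12=c, s−8=k, q−12=e, t−8=l.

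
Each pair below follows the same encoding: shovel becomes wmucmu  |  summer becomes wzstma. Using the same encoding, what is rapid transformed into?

Each letter shifts forward by (position + 4), i.e. 4, 5, 6, … — the shift grows by one for each successive letter.
Applying it to rapid: r+4=v, a+5=f, p+6=v, i+7=p, d+8=l.

vfvpl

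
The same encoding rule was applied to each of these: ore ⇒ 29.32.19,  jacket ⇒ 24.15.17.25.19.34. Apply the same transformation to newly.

28.19.37.26.39

Each letter is replaced by its alphabet position (a=1..z=26) + 14.
Applying it to newly: n=14→28, e=5→19, w=23→37, l=12→26, y=25→39.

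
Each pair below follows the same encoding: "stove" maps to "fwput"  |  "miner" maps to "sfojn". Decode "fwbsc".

brave

Two steps: reverse the string, then apply a Caesar shift of +1.
Reversing it on fwbsc: shift back: f−1=e, w−1=v, b−1=a, s−1=r, c−1=b → evarb; then reverse → brave.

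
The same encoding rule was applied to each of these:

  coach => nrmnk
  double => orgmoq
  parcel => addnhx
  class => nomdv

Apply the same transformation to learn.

whmcq

Shifts by position in coach: pos 0: c→n (+11), pos 1: o→r (+3), pos 2: a→m (+12), pos 3: c→n (+11), pos 4: h→k (+3) — repeating every 3. The shifts repeat in a cycle of length 3: positions 0,1,… shift by +11, +3, +12, then the pattern repeats.
Applying it to learn: l+11=w, e+3=h, a+12=m, r+11=c, n+3=q.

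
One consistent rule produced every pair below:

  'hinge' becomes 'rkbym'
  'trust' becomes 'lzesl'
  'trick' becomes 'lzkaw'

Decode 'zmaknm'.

recipe

h(7)→r(17) and i(8)→k(10) fit y≡19x+14 (mod 26); the inverse of 19 mod 26 is 11. Treating letters as 0–25, the rule is x ↦ 19x + 14 (mod 26).
Undoing it on zmaknm: z(25)→11·(25−14)≡17=r; m(12)→11·(12−14)≡4=e; a(0)→11·(0−14)≡2=c; k(10)→11·(10−14)≡8=i; n(13)→11·(13−14)≡15=p; m(12)→11·(12−14)≡4=e (all mod 26).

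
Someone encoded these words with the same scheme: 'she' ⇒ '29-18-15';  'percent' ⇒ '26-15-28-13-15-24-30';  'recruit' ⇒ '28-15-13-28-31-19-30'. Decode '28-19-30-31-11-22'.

ritual

s is letter #19 and maps to 29: an offset of 10. Each letter is replaced by its alphabet position (a=1..z=26) + 10.
Undoing it on 28-19-30-31-11-22: 28→(28−10)÷1=18=r, 19→(19−10)÷1=9=i, 30→(30−10)÷1=20=t, 31→(31−10)÷1=21=u, 11→(11−10)÷1=1=a, 22→(22−10)÷1=12=l.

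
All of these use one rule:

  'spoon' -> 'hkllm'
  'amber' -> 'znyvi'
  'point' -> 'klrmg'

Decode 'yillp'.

brook

Each pair mirrors across the alphabet (s↔h, p↔k, o↔l): positions sum to 25. This is the alphabet-reversal cipher (Atbash): a becomes z, b becomes y, etc.
Decoding yillp: y↔b, i↔r, l↔o, l↔o, p↔k.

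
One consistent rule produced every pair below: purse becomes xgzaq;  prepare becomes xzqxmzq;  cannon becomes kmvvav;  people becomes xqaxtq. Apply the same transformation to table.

bmjtq

Two shifts are in play — +12 for a/e/i/o/u, +8 for every other letter.
On table: t(cons)+8=b, a(vowel)+12=m, b(cons)+8=j, l(cons)+8=t, e(vowel)+12=q.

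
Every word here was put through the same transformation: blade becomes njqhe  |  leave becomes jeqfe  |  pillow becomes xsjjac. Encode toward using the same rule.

lacqrh

b(1)→n(13) and l(11)→j(9) fit y≡23x+16 (mod 26); the inverse of 23 mod 26 is 17. Treating letters as 0–25, the rule is x ↦ 23x + 16 (mod 26).
Applying it to toward: t(19)→23·19+16≡11=l; o(14)→23·14+16≡0=a; w(22)→23·22+16≡2=c; a(0)→23·0+16≡16=q; r(17)→23·17+16≡17=r; d(3)→23·3+16≡7=h (all mod 26).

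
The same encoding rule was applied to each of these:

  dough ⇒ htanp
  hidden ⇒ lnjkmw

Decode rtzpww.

notion

In dough: d→h is +4, o→t is +5, u→a is +6, g→n is +7 — the shift increases by 1 each position. Each letter shifts forward by (position + 4), i.e. 4, 5, 6, … — the shift grows by one for each successive letter.
Decoding rtzpww: r−4=n, t−5=o, z−6=t, p−7=i, w−8=o, w−9=n.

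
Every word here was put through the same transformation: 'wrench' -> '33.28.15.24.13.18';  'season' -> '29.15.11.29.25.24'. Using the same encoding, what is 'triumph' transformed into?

30.28.19.31.23.26.18

w is letter #23 and maps to 33: an offset of 10. Each letter is replaced by its alphabet position (a=1..z=26) + 10.
Applying it to triumph: t=20→30, r=18→28, i=9→19, u=21→31, m=13→23, p=16→26, h=8→18.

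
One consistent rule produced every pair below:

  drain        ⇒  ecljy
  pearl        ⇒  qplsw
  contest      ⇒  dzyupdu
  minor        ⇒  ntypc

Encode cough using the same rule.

dzfhs

Shifts by position in drain: pos 0: d→e (+1), pos 1: r→c (+11), pos 2: a→l (+11), pos 3: i→j (+1), pos 4: n→y (+11) — repeating every 3. A repeating key of period 3 is used — shifts +1, +11, +11 over and over.
On cough: c+1=d, o+11=z, u+11=f, g+1=h, h+11=s.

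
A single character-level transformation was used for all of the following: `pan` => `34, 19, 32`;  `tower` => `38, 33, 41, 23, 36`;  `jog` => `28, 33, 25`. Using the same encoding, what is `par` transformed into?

34, 19, 36

p is letter #16 and maps to 34: an offset of 18. Letters become their 1-based position plus 18 (so a→19, b→20, …).
Applying it to par: p=16→34, a=1→19, r=18→36.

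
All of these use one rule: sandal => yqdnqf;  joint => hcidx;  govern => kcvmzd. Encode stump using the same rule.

yxweb

s(18)→y(24) and a(0)→q(16) fit y≡25x+16 (mod 26); the inverse of 25 mod 26 is 25. This is an affine cipher: with a=0,…,z=25, each position x becomes (25x+16) mod 26.
For stump: s(18)→25·18+16≡24=y; t(19)→25·19+16≡23=x; u(20)→25·20+16≡22=w; m(12)→25·12+16≡4=e; p(15)→25·15+16≡1=b (all mod 26).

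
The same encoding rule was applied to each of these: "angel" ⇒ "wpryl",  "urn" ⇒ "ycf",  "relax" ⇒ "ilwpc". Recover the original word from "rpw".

The word is reversed, then every letter is shifted forward by 11.
Decoding rpw: shift back: r−11=g, p−11=e, w−11=l → gel; then reverse → leg.

leg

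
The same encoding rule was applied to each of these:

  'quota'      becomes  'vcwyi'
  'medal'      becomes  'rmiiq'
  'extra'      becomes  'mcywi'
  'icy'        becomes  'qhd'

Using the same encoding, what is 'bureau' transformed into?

gcwmic

Two shifts are in play — +8 for a/e/i/o/u, +5 for every other letter.
For bureau: b(cons)+5=g, u(vowel)+8=c, r(cons)+5=w, e(vowel)+8=m, a(vowel)+8=i, u(vowel)+8=c.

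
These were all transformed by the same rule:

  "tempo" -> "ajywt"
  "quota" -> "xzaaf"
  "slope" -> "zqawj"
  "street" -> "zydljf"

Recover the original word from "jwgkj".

crude

A repeating key of period 3 is used — shifts +7, +5, +12 over and over.
Reversing it on jwgkj: j−7=c, w−5=r, g−12=u, k−7=d, j−5=e.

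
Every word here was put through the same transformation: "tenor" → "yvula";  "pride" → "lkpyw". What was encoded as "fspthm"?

The output letters match the input read backwards, each shifted +7: tenor reversed is ronet. Read the word backwards and shift each letter +7.
Decoding fspthm: shift back: f−7=y, s−7=l, p−7=i, t−7=m, h−7=a, m−7=f → ylimaf; then reverse → family.

family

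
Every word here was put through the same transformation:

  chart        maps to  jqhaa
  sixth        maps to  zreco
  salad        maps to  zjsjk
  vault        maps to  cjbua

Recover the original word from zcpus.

still

Shifts by position in chart: pos 0: c→j (+7), pos 1: h→q (+9), pos 2: a→h (+7), pos 3: r→a (+9) — repeating every 2. It's a Vigenère-style cipher with numeric key [7,9]: position i shifts by key[i mod 2].
Reversing it on zcpus: z−7=s, c−9=t, p−7=i, u−9=l, s−7=l.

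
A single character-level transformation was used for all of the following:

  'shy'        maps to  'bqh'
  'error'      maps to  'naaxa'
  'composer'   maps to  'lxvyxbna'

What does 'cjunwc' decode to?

Compare letters: s→b is +9, h→q is +9, y→h is +9 — a constant shift. Every letter moves 9 places later in the alphabet, wrapping around z→a.
Undoing it on cjunwc: c−9=t, j−9=a, u−9=l, n−9=e, w−9=n, c−9=t.

talent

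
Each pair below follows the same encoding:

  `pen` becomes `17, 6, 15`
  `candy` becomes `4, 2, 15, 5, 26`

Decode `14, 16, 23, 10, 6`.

movie

Each letter is replaced by its alphabet position (a=1..z=26) + 1.
Undoing it on 14, 16, 23, 10, 6: 14→(14−1)÷1=13=m, 16→(16−1)÷1=15=o, 23→(23−1)÷1=22=v, 10→(10−1)÷1=9=i, 6→(6−1)÷1=5=e.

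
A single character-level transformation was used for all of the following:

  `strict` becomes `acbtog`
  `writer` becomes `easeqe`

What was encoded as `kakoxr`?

Letter i (0-indexed) is shifted by i+8, so successive shifts are 8, 9, 10, ….
Decoding kakoxr: k−8=c, a−9=r, k−10=a, o−11=d, x−12=l, r−13=e.

cradle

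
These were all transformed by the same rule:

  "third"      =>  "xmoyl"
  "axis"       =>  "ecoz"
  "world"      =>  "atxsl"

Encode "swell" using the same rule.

In third: t→x is +4, h→m is +5, i→o is +6, r→y is +7 — the shift increases by 1 each position. Each letter shifts forward by (position + 4), i.e. 4, 5, 6, … — the shift grows by one for each successive letter.
For swell: s+4=w, w+5=b, e+6=k, l+7=s, l+8=t.

wbkst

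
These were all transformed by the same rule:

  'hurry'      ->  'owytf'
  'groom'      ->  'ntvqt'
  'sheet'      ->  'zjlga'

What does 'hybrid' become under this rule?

Shifts by position in hurry: pos 0: h→o (+7), pos 1: u→w (+2), pos 2: r→y (+7), pos 3: r→t (+2) — repeating every 2. A repeating key of period 2 is used — shifts +7, +2 over and over.
For hybrid: h+7=o, y+2=a, b+7=i, r+2=t, i+7=p, d+2=f.

oaitpf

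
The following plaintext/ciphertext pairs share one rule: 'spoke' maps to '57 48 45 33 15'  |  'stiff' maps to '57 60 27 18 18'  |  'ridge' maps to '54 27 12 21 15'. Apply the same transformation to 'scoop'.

57 9 45 45 48

s(#19)→57 and p(#16)→48: differences scale by 3, so n = 3·pos + 0. With a=1..z=26, the number is 3·pos.
For scoop: s=19→57, c=3→9, o=15→45, o=15→45, p=16→48.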